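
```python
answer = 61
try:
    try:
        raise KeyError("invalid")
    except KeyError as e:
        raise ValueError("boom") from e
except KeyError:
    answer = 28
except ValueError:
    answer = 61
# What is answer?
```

Step-by-step execution trace:
1. Inner try raises KeyError; inner `except KeyError as e` catches it.
2. `raise ValueError(...) from e` raises ValueError (KeyError is attached as __cause__, but only ValueError is active).
3. Outer `except KeyError` does not match ValueError; skipped.
4. Outer `except ValueError` matches → answer = 61.
Result: 61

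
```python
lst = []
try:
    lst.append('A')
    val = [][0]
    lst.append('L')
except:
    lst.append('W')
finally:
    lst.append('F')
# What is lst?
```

Step-by-step execution trace:
1. try: `lst.append('A')` → lst = ['A'].
2. `val = [][0]` raises IndexError; `lst.append('L')` is not reached.
3. bare `except` matches → `lst.append('W')` → lst = ['A', 'W'].
4. finally always runs: `lst.append('F')` → lst = ['A', 'W', 'F'].
Result: ['A', 'W', 'F']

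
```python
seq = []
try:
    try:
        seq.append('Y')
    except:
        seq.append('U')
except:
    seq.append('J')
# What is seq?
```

Step-by-step execution trace:
1. Inner try: `seq.append('Y')` → seq = ['Y']. No exception raised.
2. Inner `except` is skipped.
3. Inner try completes normally; outer `except` is skipped.
Result: ['Y']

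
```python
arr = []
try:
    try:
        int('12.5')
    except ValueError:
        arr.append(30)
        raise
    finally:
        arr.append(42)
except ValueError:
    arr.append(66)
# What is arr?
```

Step-by-step execution trace:
1. Inner try: `int('12.5')` raises ValueError.
2. Inner `except ValueError` matches → `arr.append(30)` → arr = [30].
3. bare `raise` re-raises ValueError.
4. Inner `finally` runs during unwinding: `arr.append(42)` → arr = [30, 42].
5. Outer `except ValueError` matches → `arr.append(66)` → arr = [30, 42, 66].
Result: [30, 42, 66]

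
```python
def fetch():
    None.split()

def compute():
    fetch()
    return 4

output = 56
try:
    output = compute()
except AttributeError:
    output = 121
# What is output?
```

Step-by-step execution trace:
1. output starts at 56.
2. try: `compute()` calls `fetch()`.
3. `fetch()` evaluates `None.split()`, which raises AttributeError; it propagates through compute (uncaught).
4. `return 4` in compute is not reached; the assignment to output does not complete.
5. `except AttributeError` matches → output = 121.
Result: 121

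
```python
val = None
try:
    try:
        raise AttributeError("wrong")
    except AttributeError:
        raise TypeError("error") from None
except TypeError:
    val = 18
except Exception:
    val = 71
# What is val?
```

Step-by-step execution trace:
1. Inner try raises AttributeError; inner `except AttributeError` catches it.
2. `raise TypeError(...) from None` raises TypeError (from None suppresses __context__, but the active exception is still TypeError).
3. Outer `except TypeError` matches → val = 18.
4. `except Exception` is not reached.
Result: 18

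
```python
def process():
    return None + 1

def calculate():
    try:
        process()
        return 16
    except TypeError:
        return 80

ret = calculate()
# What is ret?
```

Step-by-step execution trace:
1. `calculate()` calls `process()`.
2. `process()` evaluates `None + 1`, which raises TypeError; it propagates to the caller.
3. `return 16` is not reached.
4. `except TypeError` in calculate matches → returns 80.
5. ret = 80.
Result: 80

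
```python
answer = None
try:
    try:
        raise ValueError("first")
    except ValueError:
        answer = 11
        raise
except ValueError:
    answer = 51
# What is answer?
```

Step-by-step execution trace:
1. Inner try: `raise ValueError("first")` raises ValueError.
2. Inner `except ValueError` matches → answer = 11.
3. bare `raise` re-raises the same ValueError.
4. Outer `except ValueError` matches → answer = 51.
Result: 51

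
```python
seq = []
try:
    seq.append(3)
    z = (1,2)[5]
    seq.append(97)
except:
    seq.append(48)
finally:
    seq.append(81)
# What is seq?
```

Step-by-step execution trace:
1. try: `seq.append(3)` → seq = [3].
2. `z = (1,2)[5]` raises IndexError; `seq.append(97)` is not reached.
3. bare `except` matches → `seq.append(48)` → seq = [3, 48].
4. finally always runs: `seq.append(81)` → seq = [3, 48, 81].
Result: [3, 48, 81]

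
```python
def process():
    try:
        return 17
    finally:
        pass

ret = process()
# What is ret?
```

Step-by-step execution trace:
1. `process()` enters try: `return 17` sets pending return value 17.
2. Before returning, `finally: pass` runs (no effect).
3. process() returns 17 → ret = 17.
Result: 17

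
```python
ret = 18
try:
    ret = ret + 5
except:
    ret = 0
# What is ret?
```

Step-by-step execution trace:
1. ret starts at 18.
2. try: `ret = ret + 5` → ret = 23. No exception raised.
3. `except` is skipped.
Result: 23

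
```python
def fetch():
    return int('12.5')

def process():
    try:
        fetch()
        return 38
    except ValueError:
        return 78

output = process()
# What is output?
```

Step-by-step execution trace:
1. `process()` calls `fetch()`.
2. `fetch()` evaluates `int('12.5')`, which raises ValueError; it propagates to the caller.
3. `return 38` is not reached.
4. `except ValueError` in process matches → returns 78.
5. output = 78.
Result: 78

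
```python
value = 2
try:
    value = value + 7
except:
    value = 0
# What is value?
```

Step-by-step execution trace:
1. value starts at 2.
2. try: `value = value + 7` → value = 9. No exception raised.
3. `except` is skipped.
Result: 9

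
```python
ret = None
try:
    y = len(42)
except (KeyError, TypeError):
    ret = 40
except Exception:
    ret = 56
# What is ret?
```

Step-by-step execution trace:
1. `y = len(42)` raises TypeError.
2. `except (KeyError, TypeError)` matches (TypeError is in the tuple) → ret = 40.
3. `except Exception` is not reached.
Result: 40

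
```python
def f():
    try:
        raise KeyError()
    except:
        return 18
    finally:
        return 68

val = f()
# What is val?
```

Step-by-step execution trace:
1. `f()` enters try: `raise KeyError()` raises KeyError.
2. bare `except` matches → `return 18` sets pending return value 18.
3. Before returning, `finally: return 68` runs and overrides the pending return.
4. f() returns 68 → val = 68.
Result: 68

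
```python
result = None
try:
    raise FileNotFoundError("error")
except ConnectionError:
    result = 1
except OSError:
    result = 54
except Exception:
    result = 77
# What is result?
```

Step-by-step execution trace:
1. `raise FileNotFoundError(...)` raises FileNotFoundError.
2. `except ConnectionError` does not match (FileNotFoundError is not a subclass of ConnectionError); skipped.
3. `except OSError` matches (FileNotFoundError is a subclass of OSError) → result = 54.
4. `except Exception` is not reached.
Result: 54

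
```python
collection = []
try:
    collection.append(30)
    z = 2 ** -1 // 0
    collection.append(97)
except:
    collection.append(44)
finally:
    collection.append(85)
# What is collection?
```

Step-by-step execution trace:
1. try: `collection.append(30)` → collection = [30].
2. `z = 2 ** -1 // 0` raises ZeroDivisionError; `collection.append(97)` is not reached.
3. bare `except` matches → `collection.append(44)` → collection = [30, 44].
4. finally always runs: `collection.append(85)` → collection = [30, 44, 85].
Result: [30, 44, 85]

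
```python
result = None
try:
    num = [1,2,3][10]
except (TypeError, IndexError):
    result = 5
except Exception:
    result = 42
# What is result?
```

Step-by-step execution trace:
1. `num = [1,2,3][10]` raises IndexError.
2. `except (TypeError, IndexError)` matches (IndexError is in the tuple) → result = 5.
3. `except Exception` is not reached.
Result: 5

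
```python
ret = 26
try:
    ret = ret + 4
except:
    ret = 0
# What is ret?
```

Step-by-step execution trace:
1. ret starts at 26.
2. try: `ret = ret + 4` → ret = 30. No exception raised.
3. `except` is skipped.
Result: 30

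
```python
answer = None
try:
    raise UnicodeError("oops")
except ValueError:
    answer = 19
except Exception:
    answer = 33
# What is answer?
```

Step-by-step execution trace:
1. `raise UnicodeError(...)` raises UnicodeError.
2. `except ValueError` matches (UnicodeError is a subclass of ValueError) → answer = 19.
3. `except Exception` is not reached.
Result: 19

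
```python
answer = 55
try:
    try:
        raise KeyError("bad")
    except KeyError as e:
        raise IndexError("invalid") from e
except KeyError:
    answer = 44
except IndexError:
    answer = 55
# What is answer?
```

Step-by-step execution trace:
1. Inner try raises KeyError; inner `except KeyError as e` catches it.
2. `raise IndexError(...) from e` raises IndexError (KeyError is attached as __cause__, but only IndexError is active).
3. Outer `except KeyError` does not match IndexError; skipped.
4. Outer `except IndexError` matches → answer = 55.
Result: 55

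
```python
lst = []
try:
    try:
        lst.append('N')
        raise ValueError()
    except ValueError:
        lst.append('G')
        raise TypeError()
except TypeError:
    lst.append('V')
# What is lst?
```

Step-by-step execution trace:
1. Inner try: `lst.append('N')` → lst = ['N'].
2. `raise ValueError()` raises ValueError.
3. Inner `except ValueError` matches → `lst.append('G')` → lst = ['N', 'G'].
4. `raise TypeError()` raises TypeError; propagates to outer try.
5. Outer `except TypeError` matches → `lst.append('V')` → lst = ['N', 'G', 'V'].
Result: ['N', 'G', 'V']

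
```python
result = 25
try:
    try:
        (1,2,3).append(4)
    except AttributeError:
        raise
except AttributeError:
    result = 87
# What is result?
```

Step-by-step execution trace:
1. Inner try: `(1,2,3).append(4)` raises AttributeError.
2. Inner `except AttributeError` matches; bare `raise` re-raises the same AttributeError.
3. Outer `except AttributeError` matches → result = 87.
Result: 87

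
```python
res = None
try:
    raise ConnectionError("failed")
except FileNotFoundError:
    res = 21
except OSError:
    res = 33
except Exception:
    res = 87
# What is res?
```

Step-by-step execution trace:
1. `raise ConnectionError(...)` raises ConnectionError.
2. `except FileNotFoundError` does not match (ConnectionError is not a subclass of FileNotFoundError); skipped.
3. `except OSError` matches (ConnectionError is a subclass of OSError) → res = 33.
4. `except Exception` is not reached.
Result: 33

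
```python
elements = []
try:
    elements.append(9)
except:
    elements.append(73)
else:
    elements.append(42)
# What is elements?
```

Step-by-step execution trace:
1. try: `elements.append(9)` → elements = [9]. No exception raised.
2. `except` is skipped.
3. `else` runs (try completed without exception): `elements.append(42)` → elements = [9, 42].
Result: [9, 42]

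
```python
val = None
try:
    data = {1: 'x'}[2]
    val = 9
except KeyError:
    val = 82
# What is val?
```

Step-by-step execution trace:
1. `data = {1: 'x'}[2]` raises KeyError.
2. `val = 9` is not reached.
3. `except KeyError` matches → val = 82.
Result: 82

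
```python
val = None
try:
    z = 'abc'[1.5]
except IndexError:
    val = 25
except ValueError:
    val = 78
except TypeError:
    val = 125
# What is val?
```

Step-by-step execution trace:
1. `z = 'abc'[1.5]` raises TypeError.
2. `except IndexError` does not match TypeError; skipped.
3. `except ValueError` does not match TypeError; skipped.
4. `except TypeError` matches → val = 125.
Result: 125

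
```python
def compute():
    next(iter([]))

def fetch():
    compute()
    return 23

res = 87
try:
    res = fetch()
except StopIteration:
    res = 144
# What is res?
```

Step-by-step execution trace:
1. res starts at 87.
2. try: `fetch()` calls `compute()`.
3. `compute()` evaluates `next(iter([]))`, which raises StopIteration; it propagates through fetch (uncaught).
4. `return 23` in fetch is not reached; the assignment to res does not complete.
5. `except StopIteration` matches → res = 144.
Result: 144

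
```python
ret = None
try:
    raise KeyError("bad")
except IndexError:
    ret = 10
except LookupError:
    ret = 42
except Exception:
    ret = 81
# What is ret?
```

Step-by-step execution trace:
1. `raise KeyError(...)` raises KeyError.
2. `except IndexError` does not match (KeyError is not a subclass of IndexError); skipped.
3. `except LookupError` matches (KeyError is a subclass of LookupError) → ret = 42.
4. `except Exception` is not reached.
Result: 42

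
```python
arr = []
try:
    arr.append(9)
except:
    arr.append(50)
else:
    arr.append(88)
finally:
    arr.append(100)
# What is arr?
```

Step-by-step execution trace:
1. try: `arr.append(9)` → arr = [9]. No exception raised.
2. `except` is skipped.
3. `else` runs: `arr.append(88)` → arr = [9, 88].
4. `finally` always runs: `arr.append(100)` → arr = [9, 88, 100].
Result: [9, 88, 100]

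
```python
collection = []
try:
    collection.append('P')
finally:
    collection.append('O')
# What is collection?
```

Step-by-step execution trace:
1. try: `collection.append('P')` → collection = ['P'].
2. The try body completes without raising.
3. finally always runs: `collection.append('O')` → collection = ['P', 'O'].
Result: ['P', 'O']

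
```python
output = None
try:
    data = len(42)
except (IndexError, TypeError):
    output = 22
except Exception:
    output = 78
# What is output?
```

Step-by-step execution trace:
1. `data = len(42)` raises TypeError.
2. `except (IndexError, TypeError)` matches (TypeError is in the tuple) → output = 22.
3. `except Exception` is not reached.
Result: 22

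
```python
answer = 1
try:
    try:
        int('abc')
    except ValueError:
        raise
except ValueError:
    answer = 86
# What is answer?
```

Step-by-step execution trace:
1. Inner try: `int('abc')` raises ValueError.
2. Inner `except ValueError` matches; bare `raise` re-raises the same ValueError.
3. Outer `except ValueError` matches → answer = 86.
Result: 86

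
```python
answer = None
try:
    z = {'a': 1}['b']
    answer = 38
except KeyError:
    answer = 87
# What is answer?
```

Step-by-step execution trace:
1. `z = {'a': 1}['b']` raises KeyError.
2. `answer = 38` is not reached.
3. `except KeyError` matches → answer = 87.
Result: 87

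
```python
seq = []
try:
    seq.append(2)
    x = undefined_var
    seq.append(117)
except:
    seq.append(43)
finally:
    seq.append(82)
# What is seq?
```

Step-by-step execution trace:
1. try: `seq.append(2)` → seq = [2].
2. `x = undefined_var` raises NameError; `seq.append(117)` is not reached.
3. bare `except` matches → `seq.append(43)` → seq = [2, 43].
4. finally always runs: `seq.append(82)` → seq = [2, 43, 82].
Result: [2, 43, 82]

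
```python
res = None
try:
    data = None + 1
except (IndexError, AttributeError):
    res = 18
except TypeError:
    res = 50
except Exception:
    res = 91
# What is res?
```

Step-by-step execution trace:
1. `data = None + 1` raises TypeError.
2. `except (IndexError, AttributeError)` does not match TypeError; skipped.
3. `except TypeError` matches (exact type match) → res = 50.
4. `except Exception` is not reached.
Result: 50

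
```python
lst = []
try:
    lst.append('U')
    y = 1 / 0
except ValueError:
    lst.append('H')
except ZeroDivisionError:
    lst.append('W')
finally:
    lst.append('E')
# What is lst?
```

Step-by-step execution trace:
1. try: `lst.append('U')` → lst = ['U'].
2. `y = 1 / 0` raises ZeroDivisionError.
3. `except ValueError` does not match ZeroDivisionError; skipped.
4. `except ZeroDivisionError` matches → `lst.append('W')` → lst = ['U', 'W'].
5. finally always runs: `lst.append('E')` → lst = ['U', 'W', 'E'].
Result: ['U', 'W', 'E']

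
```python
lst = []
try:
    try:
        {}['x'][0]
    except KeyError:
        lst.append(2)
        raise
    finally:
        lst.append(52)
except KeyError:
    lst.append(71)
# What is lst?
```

Step-by-step execution trace:
1. Inner try: `{}['x'][0]` raises KeyError.
2. Inner `except KeyError` matches → `lst.append(2)` → lst = [2].
3. bare `raise` re-raises KeyError.
4. Inner `finally` runs during unwinding: `lst.append(52)` → lst = [2, 52].
5. Outer `except KeyError` matches → `lst.append(71)` → lst = [2, 52, 71].
Result: [2, 52, 71]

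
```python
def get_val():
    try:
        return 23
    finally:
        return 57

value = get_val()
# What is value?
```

Step-by-step execution trace:
1. `get_val()` enters try: `return 23` sets pending return value 23.
2. Before returning, `finally: return 57` runs and overrides the pending return.
3. get_val() returns 57 → value = 57.
Result: 57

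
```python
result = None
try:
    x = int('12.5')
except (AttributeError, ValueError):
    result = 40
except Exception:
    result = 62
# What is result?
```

Step-by-step execution trace:
1. `x = int('12.5')` raises ValueError.
2. `except (AttributeError, ValueError)` matches (ValueError is in the tuple) → result = 40.
3. `except Exception` is not reached.
Result: 40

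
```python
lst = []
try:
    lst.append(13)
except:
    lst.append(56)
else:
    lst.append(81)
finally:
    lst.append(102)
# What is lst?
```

Step-by-step execution trace:
1. try: `lst.append(13)` → lst = [13]. No exception raised.
2. `except` is skipped.
3. `else` runs: `lst.append(81)` → lst = [13, 81].
4. `finally` always runs: `lst.append(102)` → lst = [13, 81, 102].
Result: [13, 81, 102]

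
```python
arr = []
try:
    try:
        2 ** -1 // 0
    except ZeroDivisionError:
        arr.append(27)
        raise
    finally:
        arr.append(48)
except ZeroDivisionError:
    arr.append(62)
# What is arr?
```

Step-by-step execution trace:
1. Inner try: `2 ** -1 // 0` raises ZeroDivisionError.
2. Inner `except ZeroDivisionError` matches → `arr.append(27)` → arr = [27].
3. bare `raise` re-raises ZeroDivisionError.
4. Inner `finally` runs during unwinding: `arr.append(48)` → arr = [27, 48].
5. Outer `except ZeroDivisionError` matches → `arr.append(62)` → arr = [27, 48, 62].
Result: [27, 48, 62]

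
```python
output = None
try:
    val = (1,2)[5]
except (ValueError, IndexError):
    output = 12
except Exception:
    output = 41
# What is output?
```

Step-by-step execution trace:
1. `val = (1,2)[5]` raises IndexError.
2. `except (ValueError, IndexError)` matches (IndexError is in the tuple) → output = 12.
3. `except Exception` is not reached.
Result: 12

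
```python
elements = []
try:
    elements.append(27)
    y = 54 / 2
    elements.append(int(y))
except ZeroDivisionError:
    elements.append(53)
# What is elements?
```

Step-by-step execution trace:
1. try: `elements.append(27)` → elements = [27].
2. `y = 54 / 2` → y = 27.0. No exception raised.
3. `elements.append(int(y))` → elements = [27, 27].
4. `except ZeroDivisionError` is skipped (no exception was raised).
Result: [27, 27]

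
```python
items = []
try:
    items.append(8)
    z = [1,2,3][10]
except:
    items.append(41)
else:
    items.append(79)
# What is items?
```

Step-by-step execution trace:
1. try: `items.append(8)` → items = [8].
2. `z = [1,2,3][10]` raises IndexError.
3. bare `except` matches → `items.append(41)` → items = [8, 41].
4. `else` is skipped (an exception was raised).
Result: [8, 41]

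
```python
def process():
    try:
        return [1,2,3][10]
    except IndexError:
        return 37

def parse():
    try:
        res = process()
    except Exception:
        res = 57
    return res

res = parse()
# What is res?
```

Step-by-step execution trace:
1. `parse()` calls `process()`.
2. In process: `[1,2,3][10]` raises IndexError; `except IndexError` catches it → returns 37.
3. In parse: `res = process()` → res = 37. No exception reaches parse.
4. `except Exception` is skipped; parse returns 37.
5. res = 37.
Result: 37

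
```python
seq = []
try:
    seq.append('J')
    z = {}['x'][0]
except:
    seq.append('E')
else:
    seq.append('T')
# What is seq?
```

Step-by-step execution trace:
1. try: `seq.append('J')` → seq = ['J'].
2. `z = {}['x'][0]` raises KeyError.
3. bare `except` matches → `seq.append('E')` → seq = ['J', 'E'].
4. `else` is skipped (an exception was raised).
Result: ['J', 'E']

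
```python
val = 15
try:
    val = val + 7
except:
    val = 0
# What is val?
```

Step-by-step execution trace:
1. val starts at 15.
2. try: `val = val + 7` → val = 22. No exception raised.
3. `except` is skipped.
Result: 22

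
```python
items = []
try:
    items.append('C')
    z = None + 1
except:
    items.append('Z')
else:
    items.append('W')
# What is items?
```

Step-by-step execution trace:
1. try: `items.append('C')` → items = ['C'].
2. `z = None + 1` raises TypeError.
3. bare `except` matches → `items.append('Z')` → items = ['C', 'Z'].
4. `else` is skipped (an exception was raised).
Result: ['C', 'Z']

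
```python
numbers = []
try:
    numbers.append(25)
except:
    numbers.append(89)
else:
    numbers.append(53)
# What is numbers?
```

Step-by-step execution trace:
1. try: `numbers.append(25)` → numbers = [25]. No exception raised.
2. `except` is skipped.
3. `else` runs (try completed without exception): `numbers.append(53)` → numbers = [25, 53].
Result: [25, 53]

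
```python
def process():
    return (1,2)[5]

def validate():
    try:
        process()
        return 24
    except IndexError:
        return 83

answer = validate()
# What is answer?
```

Step-by-step execution trace:
1. `validate()` calls `process()`.
2. `process()` evaluates `(1,2)[5]`, which raises IndexError; it propagates to the caller.
3. `return 24` is not reached.
4. `except IndexError` in validate matches → returns 83.
5. answer = 83.
Result: 83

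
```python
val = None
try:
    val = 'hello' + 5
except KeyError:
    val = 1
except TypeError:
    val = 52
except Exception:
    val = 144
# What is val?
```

Step-by-step execution trace:
1. `val = 'hello' + 5` raises TypeError.
2. `except KeyError` does not match TypeError; skipped.
3. `except TypeError` matches → val = 52.
4. Remaining except clauses are skipped.
Result: 52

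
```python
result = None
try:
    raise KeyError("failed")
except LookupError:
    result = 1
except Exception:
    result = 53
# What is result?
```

Step-by-step execution trace:
1. `raise KeyError(...)` raises KeyError.
2. `except LookupError` matches (KeyError is a subclass of LookupError) → result = 1.
3. `except Exception` is not reached.
Result: 1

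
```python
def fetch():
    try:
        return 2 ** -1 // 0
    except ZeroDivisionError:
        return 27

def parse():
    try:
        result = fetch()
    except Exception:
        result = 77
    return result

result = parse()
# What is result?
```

Step-by-step execution trace:
1. `parse()` calls `fetch()`.
2. In fetch: `2 ** -1 // 0` raises ZeroDivisionError; `except ZeroDivisionError` catches it → returns 27.
3. In parse: `result = fetch()` → result = 27. No exception reaches parse.
4. `except Exception` is skipped; parse returns 27.
5. result = 27.
Result: 27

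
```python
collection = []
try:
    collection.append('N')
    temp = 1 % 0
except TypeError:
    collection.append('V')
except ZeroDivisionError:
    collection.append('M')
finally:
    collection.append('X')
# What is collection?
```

Step-by-step execution trace:
1. try: `collection.append('N')` → collection = ['N'].
2. `temp = 1 % 0` raises ZeroDivisionError.
3. `except TypeError` does not match ZeroDivisionError; skipped.
4. `except ZeroDivisionError` matches → `collection.append('M')` → collection = ['N', 'M'].
5. finally always runs: `collection.append('X')` → collection = ['N', 'M', 'X'].
Result: ['N', 'M', 'X']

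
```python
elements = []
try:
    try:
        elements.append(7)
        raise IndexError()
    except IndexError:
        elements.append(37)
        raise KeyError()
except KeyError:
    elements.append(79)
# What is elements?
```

Step-by-step execution trace:
1. Inner try: `elements.append(7)` → elements = [7].
2. `raise IndexError()` raises IndexError.
3. Inner `except IndexError` matches → `elements.append(37)` → elements = [7, 37].
4. `raise KeyError()` raises KeyError; propagates to outer try.
5. Outer `except KeyError` matches → `elements.append(79)` → elements = [7, 37, 79].
Result: [7, 37, 79]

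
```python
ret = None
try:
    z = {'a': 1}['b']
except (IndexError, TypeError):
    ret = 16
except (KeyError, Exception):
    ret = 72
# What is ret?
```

Step-by-step execution trace:
1. `z = {'a': 1}['b']` raises KeyError.
2. `except (IndexError, TypeError)` does not match KeyError; skipped.
3. `except (KeyError, Exception)` matches (KeyError is in the tuple) → ret = 72.
Result: 72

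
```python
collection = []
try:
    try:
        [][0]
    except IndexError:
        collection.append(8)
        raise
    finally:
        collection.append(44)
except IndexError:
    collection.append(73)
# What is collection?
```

Step-by-step execution trace:
1. Inner try: `[][0]` raises IndexError.
2. Inner `except IndexError` matches → `collection.append(8)` → collection = [8].
3. bare `raise` re-raises IndexError.
4. Inner `finally` runs during unwinding: `collection.append(44)` → collection = [8, 44].
5. Outer `except IndexError` matches → `collection.append(73)` → collection = [8, 44, 73].
Result: [8, 44, 73]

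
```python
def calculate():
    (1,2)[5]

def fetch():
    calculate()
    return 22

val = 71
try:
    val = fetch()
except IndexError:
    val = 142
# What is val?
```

Step-by-step execution trace:
1. val starts at 71.
2. try: `fetch()` calls `calculate()`.
3. `calculate()` evaluates `(1,2)[5]`, which raises IndexError; it propagates through fetch (uncaught).
4. `return 22` in fetch is not reached; the assignment to val does not complete.
5. `except IndexError` matches → val = 142.
Result: 142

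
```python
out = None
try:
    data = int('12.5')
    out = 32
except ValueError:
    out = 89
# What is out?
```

Step-by-step execution trace:
1. `data = int('12.5')` raises ValueError.
2. `out = 32` is not reached.
3. `except ValueError` matches → out = 89.
Result: 89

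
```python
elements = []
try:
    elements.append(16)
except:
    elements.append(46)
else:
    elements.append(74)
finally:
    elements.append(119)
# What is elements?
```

Step-by-step execution trace:
1. try: `elements.append(16)` → elements = [16]. No exception raised.
2. `except` is skipped.
3. `else` runs: `elements.append(74)` → elements = [16, 74].
4. `finally` always runs: `elements.append(119)` → elements = [16, 74, 119].
Result: [16, 74, 119]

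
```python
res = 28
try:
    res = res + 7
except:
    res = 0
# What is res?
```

Step-by-step execution trace:
1. res starts at 28.
2. try: `res = res + 7` → res = 35. No exception raised.
3. `except` is skipped.
Result: 35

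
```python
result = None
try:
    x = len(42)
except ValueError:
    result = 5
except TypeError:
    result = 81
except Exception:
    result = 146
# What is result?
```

Step-by-step execution trace:
1. `x = len(42)` raises TypeError.
2. `except ValueError` does not match TypeError; skipped.
3. `except TypeError` matches → result = 81.
4. Remaining except clauses are skipped.
Result: 81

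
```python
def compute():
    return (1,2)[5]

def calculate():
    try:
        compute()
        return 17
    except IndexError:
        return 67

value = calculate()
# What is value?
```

Step-by-step execution trace:
1. `calculate()` calls `compute()`.
2. `compute()` evaluates `(1,2)[5]`, which raises IndexError; it propagates to the caller.
3. `return 17` is not reached.
4. `except IndexError` in calculate matches → returns 67.
5. value = 67.
Result: 67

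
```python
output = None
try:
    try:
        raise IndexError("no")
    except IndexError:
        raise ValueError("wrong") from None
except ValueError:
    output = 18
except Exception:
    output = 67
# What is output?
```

Step-by-step execution trace:
1. Inner try raises IndexError; inner `except IndexError` catches it.
2. `raise ValueError(...) from None` raises ValueError (from None suppresses __context__, but the active exception is still ValueError).
3. Outer `except ValueError` matches → output = 18.
4. `except Exception` is not reached.
Result: 18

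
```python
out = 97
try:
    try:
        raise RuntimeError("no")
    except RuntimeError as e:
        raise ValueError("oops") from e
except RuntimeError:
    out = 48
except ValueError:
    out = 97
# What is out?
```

Step-by-step execution trace:
1. Inner try raises RuntimeError; inner `except RuntimeError as e` catches it.
2. `raise ValueError(...) from e` raises ValueError (RuntimeError is attached as __cause__, but only ValueError is active).
3. Outer `except RuntimeError` does not match ValueError; skipped.
4. Outer `except ValueError` matches → out = 97.
Result: 97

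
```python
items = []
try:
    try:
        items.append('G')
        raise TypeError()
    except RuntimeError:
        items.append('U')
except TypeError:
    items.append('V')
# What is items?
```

Step-by-step execution trace:
1. Inner try: `items.append('G')` → items = ['G'].
2. `raise TypeError()` raises TypeError.
3. Inner `except RuntimeError` does not match TypeError; exception propagates to outer try.
4. Outer `except TypeError` matches → `items.append('V')` → items = ['G', 'V'].
Result: ['G', 'V']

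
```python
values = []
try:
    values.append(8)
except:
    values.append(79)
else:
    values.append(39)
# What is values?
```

Step-by-step execution trace:
1. try: `values.append(8)` → values = [8]. No exception raised.
2. `except` is skipped.
3. `else` runs (try completed without exception): `values.append(39)` → values = [8, 39].
Result: [8, 39]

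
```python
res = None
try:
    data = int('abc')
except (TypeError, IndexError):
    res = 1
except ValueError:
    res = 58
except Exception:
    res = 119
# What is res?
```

Step-by-step execution trace:
1. `data = int('abc')` raises ValueError.
2. `except (TypeError, IndexError)` does not match ValueError; skipped.
3. `except ValueError` matches (exact type match) → res = 58.
4. `except Exception` is not reached.
Result: 58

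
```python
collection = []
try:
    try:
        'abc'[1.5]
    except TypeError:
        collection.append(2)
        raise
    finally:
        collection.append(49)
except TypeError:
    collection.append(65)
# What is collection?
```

Step-by-step execution trace:
1. Inner try: `'abc'[1.5]` raises TypeError.
2. Inner `except TypeError` matches → `collection.append(2)` → collection = [2].
3. bare `raise` re-raises TypeError.
4. Inner `finally` runs during unwinding: `collection.append(49)` → collection = [2, 49].
5. Outer `except TypeError` matches → `collection.append(65)` → collection = [2, 49, 65].
Result: [2, 49, 65]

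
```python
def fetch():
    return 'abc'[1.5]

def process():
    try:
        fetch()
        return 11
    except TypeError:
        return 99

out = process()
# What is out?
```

Step-by-step execution trace:
1. `process()` calls `fetch()`.
2. `fetch()` evaluates `'abc'[1.5]`, which raises TypeError; it propagates to the caller.
3. `return 11` is not reached.
4. `except TypeError` in process matches → returns 99.
5. out = 99.
Result: 99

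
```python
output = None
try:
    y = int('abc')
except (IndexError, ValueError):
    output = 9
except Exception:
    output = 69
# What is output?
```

Step-by-step execution trace:
1. `y = int('abc')` raises ValueError.
2. `except (IndexError, ValueError)` matches (ValueError is in the tuple) → output = 9.
3. `except Exception` is not reached.
Result: 9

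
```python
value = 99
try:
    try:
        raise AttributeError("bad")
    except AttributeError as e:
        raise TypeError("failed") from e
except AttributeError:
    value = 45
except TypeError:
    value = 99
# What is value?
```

Step-by-step execution trace:
1. Inner try raises AttributeError; inner `except AttributeError as e` catches it.
2. `raise TypeError(...) from e` raises TypeError (AttributeError is attached as __cause__, but only TypeError is active).
3. Outer `except AttributeError` does not match TypeError; skipped.
4. Outer `except TypeError` matches → value = 99.
Result: 99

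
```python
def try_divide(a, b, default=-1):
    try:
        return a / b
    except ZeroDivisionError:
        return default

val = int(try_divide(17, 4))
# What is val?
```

Step-by-step execution trace:
1. `try_divide(17, 4)` enters try: `return 17 / 4` → returns 4.25. No exception raised.
2. `except ZeroDivisionError` is skipped.
3. `int(4.25)` → 4 → val = 4.
Result: 4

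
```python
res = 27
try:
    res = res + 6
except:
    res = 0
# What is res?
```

Step-by-step execution trace:
1. res starts at 27.
2. try: `res = res + 6` → res = 33. No exception raised.
3. `except` is skipped.
Result: 33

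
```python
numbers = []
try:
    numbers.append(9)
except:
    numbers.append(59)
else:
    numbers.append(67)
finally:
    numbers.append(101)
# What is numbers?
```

Step-by-step execution trace:
1. try: `numbers.append(9)` → numbers = [9]. No exception raised.
2. `except` is skipped.
3. `else` runs: `numbers.append(67)` → numbers = [9, 67].
4. `finally` always runs: `numbers.append(101)` → numbers = [9, 67, 101].
Result: [9, 67, 101]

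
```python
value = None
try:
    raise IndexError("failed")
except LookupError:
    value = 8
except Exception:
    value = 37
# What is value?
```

Step-by-step execution trace:
1. `raise IndexError(...)` raises IndexError.
2. `except LookupError` matches (IndexError is a subclass of LookupError) → value = 8.
3. `except Exception` is not reached.
Result: 8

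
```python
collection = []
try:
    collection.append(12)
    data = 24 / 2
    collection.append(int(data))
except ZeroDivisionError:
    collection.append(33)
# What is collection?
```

Step-by-step execution trace:
1. try: `collection.append(12)` → collection = [12].
2. `data = 24 / 2` → data = 12.0. No exception raised.
3. `collection.append(int(data))` → collection = [12, 12].
4. `except ZeroDivisionError` is skipped (no exception was raised).
Result: [12, 12]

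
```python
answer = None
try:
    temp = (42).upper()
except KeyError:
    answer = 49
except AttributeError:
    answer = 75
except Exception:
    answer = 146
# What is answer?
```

Step-by-step execution trace:
1. `temp = (42).upper()` raises AttributeError.
2. `except KeyError` does not match AttributeError; skipped.
3. `except AttributeError` matches → answer = 75.
4. Remaining except clauses are skipped.
Result: 75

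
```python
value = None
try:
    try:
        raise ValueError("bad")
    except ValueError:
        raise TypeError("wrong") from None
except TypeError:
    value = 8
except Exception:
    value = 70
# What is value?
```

Step-by-step execution trace:
1. Inner try raises ValueError; inner `except ValueError` catches it.
2. `raise TypeError(...) from None` raises TypeError (from None suppresses __context__, but the active exception is still TypeError).
3. Outer `except TypeError` matches → value = 8.
4. `except Exception` is not reached.
Result: 8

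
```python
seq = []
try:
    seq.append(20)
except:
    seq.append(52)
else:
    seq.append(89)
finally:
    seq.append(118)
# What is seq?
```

Step-by-step execution trace:
1. try: `seq.append(20)` → seq = [20]. No exception raised.
2. `except` is skipped.
3. `else` runs: `seq.append(89)` → seq = [20, 89].
4. `finally` always runs: `seq.append(118)` → seq = [20, 89, 118].
Result: [20, 89, 118]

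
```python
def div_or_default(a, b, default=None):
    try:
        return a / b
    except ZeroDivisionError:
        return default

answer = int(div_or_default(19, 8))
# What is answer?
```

Step-by-step execution trace:
1. `div_or_default(19, 8)` enters try: `return 19 / 8` → returns 2.375. No exception raised.
2. `except ZeroDivisionError` is skipped.
3. `int(2.375)` → 2 → answer = 2.
Result: 2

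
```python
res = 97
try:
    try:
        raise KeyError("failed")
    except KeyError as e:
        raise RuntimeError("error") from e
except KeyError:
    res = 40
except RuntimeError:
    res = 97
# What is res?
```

Step-by-step execution trace:
1. Inner try raises KeyError; inner `except KeyError as e` catches it.
2. `raise RuntimeError(...) from e` raises RuntimeError (KeyError is attached as __cause__, but only RuntimeError is active).
3. Outer `except KeyError` does not match RuntimeError; skipped.
4. Outer `except RuntimeError` matches → res = 97.
Result: 97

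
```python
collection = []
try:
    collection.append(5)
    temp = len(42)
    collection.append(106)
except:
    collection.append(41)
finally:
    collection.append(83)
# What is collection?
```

Step-by-step execution trace:
1. try: `collection.append(5)` → collection = [5].
2. `temp = len(42)` raises TypeError; `collection.append(106)` is not reached.
3. bare `except` matches → `collection.append(41)` → collection = [5, 41].
4. finally always runs: `collection.append(83)` → collection = [5, 41, 83].
Result: [5, 41, 83]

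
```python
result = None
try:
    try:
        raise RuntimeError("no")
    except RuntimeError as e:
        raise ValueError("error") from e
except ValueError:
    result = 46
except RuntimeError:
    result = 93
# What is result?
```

Step-by-step execution trace:
1. Inner try raises RuntimeError; inner `except RuntimeError as e` catches it.
2. `raise ValueError(...) from e` raises ValueError (RuntimeError is attached as __cause__, but only ValueError is active).
3. Outer `except ValueError` matches → result = 46.
4. `except RuntimeError` is not reached.
Result: 46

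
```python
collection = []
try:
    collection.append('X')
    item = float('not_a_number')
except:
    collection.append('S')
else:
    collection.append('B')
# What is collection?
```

Step-by-step execution trace:
1. try: `collection.append('X')` → collection = ['X'].
2. `item = float('not_a_number')` raises ValueError.
3. bare `except` matches → `collection.append('S')` → collection = ['X', 'S'].
4. `else` is skipped (an exception was raised).
Result: ['X', 'S']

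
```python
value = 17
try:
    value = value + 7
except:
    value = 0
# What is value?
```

Step-by-step execution trace:
1. value starts at 17.
2. try: `value = value + 7` → value = 24. No exception raised.
3. `except` is skipped.
Result: 24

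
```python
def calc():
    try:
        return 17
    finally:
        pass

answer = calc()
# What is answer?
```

Step-by-step execution trace:
1. `calc()` enters try: `return 17` sets pending return value 17.
2. Before returning, `finally: pass` runs (no effect).
3. calc() returns 17 → answer = 17.
Result: 17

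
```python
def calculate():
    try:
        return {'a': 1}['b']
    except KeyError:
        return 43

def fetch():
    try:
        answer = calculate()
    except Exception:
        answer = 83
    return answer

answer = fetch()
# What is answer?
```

Step-by-step execution trace:
1. `fetch()` calls `calculate()`.
2. In calculate: `{'a': 1}['b']` raises KeyError; `except KeyError` catches it → returns 43.
3. In fetch: `answer = calculate()` → answer = 43. No exception reaches fetch.
4. `except Exception` is skipped; fetch returns 43.
5. answer = 43.
Result: 43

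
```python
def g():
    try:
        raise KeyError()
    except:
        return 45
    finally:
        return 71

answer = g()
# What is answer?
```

Step-by-step execution trace:
1. `g()` enters try: `raise KeyError()` raises KeyError.
2. bare `except` matches → `return 45` sets pending return value 45.
3. Before returning, `finally: return 71` runs and overrides the pending return.
4. g() returns 71 → answer = 71.
Result: 71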